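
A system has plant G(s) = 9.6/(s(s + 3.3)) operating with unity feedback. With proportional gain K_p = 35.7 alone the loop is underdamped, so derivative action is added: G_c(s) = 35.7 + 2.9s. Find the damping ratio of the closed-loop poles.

ζ = 0.841

Forward path: (35.7 + 2.9s)·9.6/(s(s+3.3)). The closed-loop characteristic equation is s² + (3.3 + 9.6·2.9)s + 9.6·35.7 = 0.
That is s² + 31.14s + 342.7 = 0, so ω_n = 18.51 rad/s and ζ = 31.14/(2·18.51) = 0.841.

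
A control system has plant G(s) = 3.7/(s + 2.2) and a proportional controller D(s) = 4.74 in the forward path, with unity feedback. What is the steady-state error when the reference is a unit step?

The loop is type 0. Static position error constant K_pos = D(0)·G(0) = 4.74·1.682 = 7.972.
Steady-state error to a unit step: e_ss = 1/(1+K_pos) = 1/8.972 = 0.111.

0.111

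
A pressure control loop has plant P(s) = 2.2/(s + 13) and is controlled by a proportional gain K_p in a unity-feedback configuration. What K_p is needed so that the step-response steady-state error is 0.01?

K_p = 585

The loop is type 0, so e_ss(step) = 1/(1 + K_pos) with K_pos = K_p·P(0).
P(0) = 0.1692. Require 1/(1 + K_p·0.1692) = 0.01, so 1 + 0.1692·K_p = 100.
K_p = (100 − 1)/0.1692 = 585.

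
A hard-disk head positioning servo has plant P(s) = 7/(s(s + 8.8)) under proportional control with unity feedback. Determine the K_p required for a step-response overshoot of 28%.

From %OS = 100·exp(−πζ/√(1−ζ²)) = 28%, ζ = −ln(0.28)/√(π²+ln²(0.28)) = 0.3755.
Characteristic equation s² + 8.8s + 7K_p = 0 gives ζ = 8.8/(2√(7K_p)).
Setting ζ = 0.3755: √(7K_p) = 8.8/(2·0.3755) = 11.72, so K_p = 137.3/7 = 19.6.

K_p = 19.6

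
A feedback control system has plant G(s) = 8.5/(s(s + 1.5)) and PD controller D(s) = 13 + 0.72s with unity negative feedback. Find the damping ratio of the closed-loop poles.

Forward path: (13 + 0.72s)·8.5/(s(s+1.5)). The closed-loop characteristic equation is s² + (1.5 + 8.5·0.72)s + 8.5·13 = 0.
That is s² + 7.62s + 110.5 = 0, so ω_n = 10.51 rad/s and ζ = 7.62/(2·10.51) = 0.3624.

ζ = 0.362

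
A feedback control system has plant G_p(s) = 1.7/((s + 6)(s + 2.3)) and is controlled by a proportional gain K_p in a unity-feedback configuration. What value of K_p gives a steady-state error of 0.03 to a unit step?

K_p = 262

For a type-0 loop with proportional control, e_ss = 1/(1 + K_p·G_p(0)).
G_p(0) = 0.1232. Require 1/(1 + K_p·0.1232) = 0.03, so 1 + 0.1232·K_p = 33.33.
K_p = (33.33 − 1)/0.1232 = 262.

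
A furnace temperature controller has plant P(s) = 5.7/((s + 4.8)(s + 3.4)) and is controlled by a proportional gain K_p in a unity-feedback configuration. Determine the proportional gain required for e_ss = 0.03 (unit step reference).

For a type-0 loop with proportional control, e_ss = 1/(1 + K_p·P(0)).
P(0) = 0.3493. Require 1/(1 + K_p·0.3493) = 0.03, so 1 + 0.3493·K_p = 33.33.
K_p = (33.33 − 1)/0.3493 = 92.6.

K_p = 92.6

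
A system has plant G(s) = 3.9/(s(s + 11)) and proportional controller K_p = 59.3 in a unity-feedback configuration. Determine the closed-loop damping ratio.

ζ = 0.362

1 + K_p·G(s) = 0 gives s² + 11s + 231.3 = 0.
So ω_n² = 231.3 ⇒ ω_n = 15.21 rad/s, and ζ = 11/(2ω_n) = 0.362.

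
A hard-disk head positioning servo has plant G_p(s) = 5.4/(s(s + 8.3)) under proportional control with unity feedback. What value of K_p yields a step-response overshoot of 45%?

From %OS = 100·exp(−πζ/√(1−ζ²)) = 45%, ζ = −ln(0.45)/√(π²+ln²(0.45)) = 0.2463.
Characteristic equation s² + 8.3s + 5.4K_p = 0 gives ζ = 8.3/(2√(5.4K_p)).
Setting ζ = 0.2463: √(5.4K_p) = 8.3/(2·0.2463) = 16.85, so K_p = 283.8/5.4 = 52.6.

K_p = 52.6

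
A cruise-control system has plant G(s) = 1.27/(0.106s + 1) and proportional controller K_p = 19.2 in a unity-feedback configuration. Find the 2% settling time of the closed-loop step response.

Closed loop: T(s) = K_p·G/(1+K_p·G) = 24.38/(0.106s + 1 + 24.38), with pole at s = −(1 + 24.38)/0.106 = −239.5.
τ = 1/239.5 = 0.004176 s, so 2% settling time ≈ 4τ = 0.0167 s.

T_s ≈ 0.0167 s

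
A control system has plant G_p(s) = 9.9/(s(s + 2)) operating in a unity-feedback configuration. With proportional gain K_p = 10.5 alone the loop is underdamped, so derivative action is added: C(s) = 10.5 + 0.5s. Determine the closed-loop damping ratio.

Forward path: (10.5 + 0.5s)·9.9/(s(s+2)). The closed-loop characteristic equation is s² + (2 + 9.9·0.5)s + 9.9·10.5 = 0.
That is s² + 6.95s + 104 = 0, so ω_n = 10.2 rad/s and ζ = 6.95/(2·10.2) = 0.3408.

ζ = 0.341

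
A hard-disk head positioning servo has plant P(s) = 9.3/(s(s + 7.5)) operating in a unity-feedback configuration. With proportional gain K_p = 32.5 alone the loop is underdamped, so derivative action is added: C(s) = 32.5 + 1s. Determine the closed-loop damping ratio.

ζ = 0.483

Forward path: (32.5 + 1s)·9.3/(s(s+7.5)). The closed-loop characteristic equation is s² + (7.5 + 9.3·1)s + 9.3·32.5 = 0.
That is s² + 16.8s + 302.2 = 0, so ω_n = 17.39 rad/s and ζ = 16.8/(2·17.39) = 0.4832.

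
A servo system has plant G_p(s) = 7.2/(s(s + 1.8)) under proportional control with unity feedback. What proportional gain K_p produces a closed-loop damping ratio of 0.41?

Closed-loop characteristic equation: s² + 1.8s + K_p·7.2 = 0.
So ω_n = √(7.2K_p) and 2ζω_n = 1.8, giving ζ = 1.8/(2√(7.2K_p)).
Setting ζ = 0.41: √(7.2K_p) = 1.8/(2·0.41) = 2.195, so K_p = 4.819/7.2 = 0.669.

K_p = 0.669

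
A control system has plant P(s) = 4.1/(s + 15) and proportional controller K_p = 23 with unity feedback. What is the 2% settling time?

T_s ≈ 0.0366 s

Closed-loop transfer function: T(s) = K_p·P(s)/(1 + K_p·P(s)) = 94.3/(s + 15 + 94.3) = 94.3/(s + 109.3).
Time constant τ = 1/109.3 = 0.009149 s, so the 2% settling time is about 4τ = 0.0366 s.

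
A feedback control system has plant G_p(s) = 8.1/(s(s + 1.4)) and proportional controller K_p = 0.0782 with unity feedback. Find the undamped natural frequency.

The closed-loop denominator is s(s+1.4) + 0.0782·8.1 = s² + 1.4s + 0.6334.
Matching s² + 2ζω_n s + ω_n²: ω_n = √0.6334 = 0.7959 rad/s and 2ζω_n = 1.4, so ζ = 1.4/(2·0.7959) = 0.88.

ω_n = 0.796 rad/s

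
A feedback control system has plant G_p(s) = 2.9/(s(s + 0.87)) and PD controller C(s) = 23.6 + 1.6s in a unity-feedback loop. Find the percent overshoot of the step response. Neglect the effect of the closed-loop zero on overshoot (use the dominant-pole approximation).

33%

Forward path: (23.6 + 1.6s)·2.9/(s(s+0.87)). The closed-loop characteristic equation is s² + (0.87 + 2.9·1.6)s + 2.9·23.6 = 0.
That is s² + 5.51s + 68.44 = 0, so ω_n = 8.273 rad/s and ζ = 5.51/(2·8.273) = 0.333.
%OS = 100·exp(−πζ/√(1−ζ²)) = 33%.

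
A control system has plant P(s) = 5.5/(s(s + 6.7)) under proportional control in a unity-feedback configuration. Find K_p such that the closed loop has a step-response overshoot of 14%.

From %OS = 100·exp(−πζ/√(1−ζ²)) = 14%, ζ = −ln(0.14)/√(π²+ln²(0.14)) = 0.5305.
Characteristic equation s² + 6.7s + 5.5K_p = 0 gives ζ = 6.7/(2√(5.5K_p)).
Setting ζ = 0.5305: √(5.5K_p) = 6.7/(2·0.5305) = 6.315, so K_p = 39.88/5.5 = 7.25.

K_p = 7.25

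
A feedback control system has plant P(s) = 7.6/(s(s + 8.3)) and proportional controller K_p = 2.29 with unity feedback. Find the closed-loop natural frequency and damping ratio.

With unity feedback the closed-loop characteristic equation is s² + 8.3s + 2.29·7.6 = s² + 8.3s + 17.4 = 0.
Matching s² + 2ζω_n s + ω_n²: ω_n = √17.4 = 4.172 rad/s and 2ζω_n = 8.3, so ζ = 8.3/(2·4.172) = 0.995.

ω_n = 4.17 rad/s, ζ = 0.995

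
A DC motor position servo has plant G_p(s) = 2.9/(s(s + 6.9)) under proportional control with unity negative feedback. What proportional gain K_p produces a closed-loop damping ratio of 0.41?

K_p = 24.4

Closed-loop characteristic equation: s² + 6.9s + K_p·2.9 = 0.
So ω_n = √(2.9K_p) and 2ζω_n = 6.9, giving ζ = 6.9/(2√(2.9K_p)).
Setting ζ = 0.41: √(2.9K_p) = 6.9/(2·0.41) = 8.415, so K_p = 70.81/2.9 = 24.4.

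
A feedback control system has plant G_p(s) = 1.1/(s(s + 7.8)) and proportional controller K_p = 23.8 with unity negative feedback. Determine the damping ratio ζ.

ζ = 0.762

With unity feedback the closed-loop characteristic equation is s² + 7.8s + 23.8·1.1 = s² + 7.8s + 26.18 = 0.
Matching s² + 2ζω_n s + ω_n²: ω_n = √26.18 = 5.117 rad/s and 2ζω_n = 7.8, so ζ = 7.8/(2·5.117) = 0.762.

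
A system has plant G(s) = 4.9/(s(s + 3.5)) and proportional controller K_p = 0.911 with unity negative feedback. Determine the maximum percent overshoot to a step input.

0.962%

The closed-loop denominator s² + 3.5s + 4.464 gives ω_n = √4.464 = 2.113 and ζ = 3.5/(2ω_n) = 0.8283.
%OS = 100·exp(−πζ/√(1−ζ²)) = 100·exp(−π·0.8283/√0.3139) = 0.962%.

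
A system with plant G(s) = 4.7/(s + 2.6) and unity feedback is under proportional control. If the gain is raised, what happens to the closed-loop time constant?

Closed-loop pole is at s = −(2.6+K_p·4.7); larger K_p moves it further left, so τ = 1/(2.6+K_p·4.7) decreases.

decrease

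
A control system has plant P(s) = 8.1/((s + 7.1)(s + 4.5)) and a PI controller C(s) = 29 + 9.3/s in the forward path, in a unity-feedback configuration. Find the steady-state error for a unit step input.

0

The open loop C(s)P(s) has a pole at the origin (type 1), so the static position error constant is infinite and e_ss = 1/(1+∞) = 0.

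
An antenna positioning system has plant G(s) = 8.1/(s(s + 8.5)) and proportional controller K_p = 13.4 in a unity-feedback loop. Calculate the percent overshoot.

24.6%

Closed-loop characteristic equation: s² + 8.5s + 108.5 = 0, so ω_n = 10.42 rad/s and ζ = 8.5/(2·10.42) = 0.4079.
%OS = 100·exp(−πζ/√(1−ζ²)) = 100·exp(−π·0.4079/√0.8336) = 24.6%.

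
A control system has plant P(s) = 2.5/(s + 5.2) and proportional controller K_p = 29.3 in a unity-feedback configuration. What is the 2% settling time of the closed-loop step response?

T_s ≈ 0.051 s

Closed-loop transfer function: T(s) = K_p·P(s)/(1 + K_p·P(s)) = 73.25/(s + 5.2 + 73.25) = 73.25/(s + 78.45).
Time constant τ = 1/78.45 = 0.01275 s, so the 2% settling time is about 4τ = 0.051 s.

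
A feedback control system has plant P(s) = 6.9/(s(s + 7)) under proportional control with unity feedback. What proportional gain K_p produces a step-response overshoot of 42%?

From %OS = 100·exp(−πζ/√(1−ζ²)) = 42%, ζ = −ln(0.42)/√(π²+ln²(0.42)) = 0.2662.
Characteristic equation s² + 7s + 6.9K_p = 0 gives ζ = 7/(2√(6.9K_p)).
Setting ζ = 0.2662: √(6.9K_p) = 7/(2·0.2662) = 13.15, so K_p = 172.9/6.9 = 25.1.

K_p = 25.1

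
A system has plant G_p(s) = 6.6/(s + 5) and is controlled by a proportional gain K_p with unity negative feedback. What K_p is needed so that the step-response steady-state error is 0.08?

For a type-0 loop with proportional control, e_ss = 1/(1 + K_p·G_p(0)).
G_p(0) = 1.32. Require 1/(1 + K_p·1.32) = 0.08, so 1 + 1.32·K_p = 12.5.
K_p = (12.5 − 1)/1.32 = 8.71.

K_p = 8.71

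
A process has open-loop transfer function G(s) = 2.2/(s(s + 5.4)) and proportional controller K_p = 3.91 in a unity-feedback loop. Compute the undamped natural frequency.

ω_n = 2.93 rad/s

With unity feedback the closed-loop characteristic equation is s² + 5.4s + 3.91·2.2 = s² + 5.4s + 8.602 = 0.
Matching s² + 2ζω_n s + ω_n²: ω_n = √8.602 = 2.933 rad/s and 2ζω_n = 5.4, so ζ = 5.4/(2·2.933) = 0.921.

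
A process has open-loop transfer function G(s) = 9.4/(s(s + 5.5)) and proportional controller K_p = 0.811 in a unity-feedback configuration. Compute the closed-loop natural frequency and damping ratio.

1 + K_p·G(s) = 0 gives s² + 5.5s + 7.623 = 0.
Matching s² + 2ζω_n s + ω_n²: ω_n = √7.623 = 2.761 rad/s and 2ζω_n = 5.5, so ζ = 5.5/(2·2.761) = 0.996.

ω_n = 2.76 rad/s, ζ = 0.996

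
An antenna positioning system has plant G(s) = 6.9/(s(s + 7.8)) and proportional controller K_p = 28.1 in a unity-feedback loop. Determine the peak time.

T_p = 0.235 s

Closed-loop characteristic equation: s² + 7.8s + 193.9 = 0, so ω_n = 13.92 rad/s and ζ = 7.8/(2·13.92) = 0.2801.
Damped frequency ω_d = ω_n√(1−ζ²) = 13.37 rad/s, so peak time T_p = π/ω_d = 0.235 s.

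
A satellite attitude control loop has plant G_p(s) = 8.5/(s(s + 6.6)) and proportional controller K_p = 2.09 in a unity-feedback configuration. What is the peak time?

T_p = 1.2 s

From 1 + K_pG_p(s) = 0: s² + 6.6s + 17.77 = 0 ⇒ ω_n = 4.215, ζ = 0.7829.
Damped frequency ω_d = ω_n√(1−ζ²) = 2.622 rad/s, so peak time T_p = π/ω_d = 1.2 s.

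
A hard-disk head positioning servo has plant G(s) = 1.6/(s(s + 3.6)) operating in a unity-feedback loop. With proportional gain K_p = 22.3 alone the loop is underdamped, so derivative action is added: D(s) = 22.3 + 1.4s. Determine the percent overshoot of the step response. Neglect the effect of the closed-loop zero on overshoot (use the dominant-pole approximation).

Forward path: (22.3 + 1.4s)·1.6/(s(s+3.6)). The closed-loop characteristic equation is s² + (3.6 + 1.6·1.4)s + 1.6·22.3 = 0.
That is s² + 5.84s + 35.68 = 0, so ω_n = 5.973 rad/s and ζ = 5.84/(2·5.973) = 0.4888.
%OS = 100·exp(−πζ/√(1−ζ²)) = 17.2%.

17.2%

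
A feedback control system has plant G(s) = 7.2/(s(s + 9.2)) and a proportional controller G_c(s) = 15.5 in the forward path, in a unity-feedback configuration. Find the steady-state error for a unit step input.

0

The open loop G_c(s)G(s) has a pole at the origin (type 1), so the static position error constant is infinite and e_ss = 1/(1+∞) = 0.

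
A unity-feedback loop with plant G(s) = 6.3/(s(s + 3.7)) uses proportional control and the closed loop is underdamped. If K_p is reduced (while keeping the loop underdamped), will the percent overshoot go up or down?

ζ = 3.7/(2√(6.3K_p)) rises as K_p falls; higher damping means less overshoot.

decrease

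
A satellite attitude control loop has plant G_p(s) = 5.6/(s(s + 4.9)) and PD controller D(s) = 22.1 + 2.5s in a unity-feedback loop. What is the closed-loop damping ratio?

ζ = 0.849

Forward path: (22.1 + 2.5s)·5.6/(s(s+4.9)). The closed-loop characteristic equation is s² + (4.9 + 5.6·2.5)s + 5.6·22.1 = 0.
That is s² + 18.9s + 123.8 = 0, so ω_n = 11.12 rad/s and ζ = 18.9/(2·11.12) = 0.8495.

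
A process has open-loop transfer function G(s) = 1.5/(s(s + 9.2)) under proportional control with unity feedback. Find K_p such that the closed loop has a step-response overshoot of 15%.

From %OS = 100·exp(−πζ/√(1−ζ²)) = 15%, ζ = −ln(0.15)/√(π²+ln²(0.15)) = 0.5169.
Characteristic equation s² + 9.2s + 1.5K_p = 0 gives ζ = 9.2/(2√(1.5K_p)).
Setting ζ = 0.5169: √(1.5K_p) = 9.2/(2·0.5169) = 8.899, so K_p = 79.19/1.5 = 52.8.

K_p = 52.8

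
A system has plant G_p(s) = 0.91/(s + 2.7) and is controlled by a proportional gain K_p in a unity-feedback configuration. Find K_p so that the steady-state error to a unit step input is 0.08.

The loop is type 0, so e_ss(step) = 1/(1 + K_pos) with K_pos = K_p·G_p(0).
G_p(0) = 0.337. Require 1/(1 + K_p·0.337) = 0.08, so 1 + 0.337·K_p = 12.5.
K_p = (12.5 − 1)/0.337 = 34.1.

K_p = 34.1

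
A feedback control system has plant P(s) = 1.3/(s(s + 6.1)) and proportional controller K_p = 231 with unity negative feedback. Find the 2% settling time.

The closed-loop denominator s² + 6.1s + 300.3 gives ω_n = √300.3 = 17.33 and ζ = 6.1/(2ω_n) = 0.176.
2% settling time T_s ≈ 4/(ζω_n) = 4/3.05 = 1.31 s.

T_s ≈ 1.31 s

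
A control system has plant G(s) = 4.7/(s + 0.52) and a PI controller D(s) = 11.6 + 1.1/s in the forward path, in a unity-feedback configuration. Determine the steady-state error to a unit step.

0

The open loop D(s)G(s) has a pole at the origin (type 1), so the static position error constant is infinite and e_ss = 1/(1+∞) = 0.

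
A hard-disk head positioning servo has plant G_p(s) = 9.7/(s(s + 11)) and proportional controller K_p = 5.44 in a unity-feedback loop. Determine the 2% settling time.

T_s ≈ 0.727 s

Closed-loop characteristic equation: s² + 11s + 52.77 = 0, so ω_n = 7.264 rad/s and ζ = 11/(2·7.264) = 0.7571.
2% settling time T_s ≈ 4/(ζω_n) = 4/5.5 = 0.727 s.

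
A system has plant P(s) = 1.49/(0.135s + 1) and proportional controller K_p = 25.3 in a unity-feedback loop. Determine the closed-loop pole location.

s = -286.6

Closed loop: T(s) = K_p·P/(1+K_p·P) = 37.7/(0.135s + 1 + 37.7), with pole at s = −(1 + 37.7)/0.135 = −286.6.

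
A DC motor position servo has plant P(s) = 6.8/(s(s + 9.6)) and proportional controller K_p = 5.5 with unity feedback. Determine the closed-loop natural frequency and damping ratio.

With unity feedback the closed-loop characteristic equation is s² + 9.6s + 5.5·6.8 = s² + 9.6s + 37.4 = 0.
Matching s² + 2ζω_n s + ω_n²: ω_n = √37.4 = 6.116 rad/s and 2ζω_n = 9.6, so ζ = 9.6/(2·6.116) = 0.785.

ω_n = 6.12 rad/s, ζ = 0.785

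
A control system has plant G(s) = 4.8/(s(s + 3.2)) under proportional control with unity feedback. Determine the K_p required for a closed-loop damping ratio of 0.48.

Closed-loop characteristic equation: s² + 3.2s + K_p·4.8 = 0.
So ω_n = √(4.8K_p) and 2ζω_n = 3.2, giving ζ = 3.2/(2√(4.8K_p)).
Setting ζ = 0.48: √(4.8K_p) = 3.2/(2·0.48) = 3.333, so K_p = 11.11/4.8 = 2.31.

K_p = 2.31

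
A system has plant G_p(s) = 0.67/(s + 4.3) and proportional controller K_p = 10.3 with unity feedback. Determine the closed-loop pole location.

Closed-loop transfer function: T(s) = K_p·G_p(s)/(1 + K_p·G_p(s)) = 6.901/(s + 4.3 + 6.901) = 6.901/(s + 11.2).
The closed-loop pole is at s = −11.2.

s = -11.2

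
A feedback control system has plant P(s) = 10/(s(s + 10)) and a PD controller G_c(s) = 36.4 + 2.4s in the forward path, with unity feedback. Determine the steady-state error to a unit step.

The open loop G_c(s)P(s) has a pole at the origin (type 1), so the static position error constant is infinite and e_ss = 1/(1+∞) = 0.

0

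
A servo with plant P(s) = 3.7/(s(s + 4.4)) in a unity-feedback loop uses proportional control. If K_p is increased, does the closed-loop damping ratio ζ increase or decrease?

ζ = 4.4/(2√(3.7K_p)); increasing K_p raises the denominator, so ζ falls.

decrease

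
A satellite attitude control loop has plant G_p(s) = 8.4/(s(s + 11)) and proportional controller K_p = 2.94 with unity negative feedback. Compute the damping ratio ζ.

ζ = 1.11

With unity feedback the closed-loop characteristic equation is s² + 11s + 2.94·8.4 = s² + 11s + 24.7 = 0.
So ω_n² = 24.7 ⇒ ω_n = 4.97 rad/s, and ζ = 11/(2ω_n) = 1.11.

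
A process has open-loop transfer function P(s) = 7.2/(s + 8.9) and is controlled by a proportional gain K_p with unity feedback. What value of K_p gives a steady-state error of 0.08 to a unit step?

K_p = 14.2

The loop is type 0, so e_ss(step) = 1/(1 + K_pos) with K_pos = K_p·P(0).
P(0) = 0.809. Require 1/(1 + K_p·0.809) = 0.08, so 1 + 0.809·K_p = 12.5.
K_p = (12.5 − 1)/0.809 = 14.2.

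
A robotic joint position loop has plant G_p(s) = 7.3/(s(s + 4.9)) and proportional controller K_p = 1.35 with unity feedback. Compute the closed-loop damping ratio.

ζ = 0.78

1 + K_p·G_p(s) = 0 gives s² + 4.9s + 9.855 = 0.
So ω_n² = 9.855 ⇒ ω_n = 3.139 rad/s, and ζ = 4.9/(2ω_n) = 0.78.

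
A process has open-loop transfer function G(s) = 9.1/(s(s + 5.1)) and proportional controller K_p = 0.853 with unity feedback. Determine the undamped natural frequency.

ω_n = 2.79 rad/s

1 + K_p·G(s) = 0 gives s² + 5.1s + 7.762 = 0.
So ω_n² = 7.762 ⇒ ω_n = 2.786 rad/s, and ζ = 5.1/(2ω_n) = 0.915.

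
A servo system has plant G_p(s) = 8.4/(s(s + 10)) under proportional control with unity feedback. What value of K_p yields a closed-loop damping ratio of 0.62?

Closed-loop characteristic equation: s² + 10s + K_p·8.4 = 0.
So ω_n = √(8.4K_p) and 2ζω_n = 10, giving ζ = 10/(2√(8.4K_p)).
Setting ζ = 0.62: √(8.4K_p) = 10/(2·0.62) = 8.065, so K_p = 65.04/8.4 = 7.74.

K_p = 7.74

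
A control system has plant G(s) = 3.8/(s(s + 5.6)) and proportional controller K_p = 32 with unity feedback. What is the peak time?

From 1 + K_pG(s) = 0: s² + 5.6s + 121.6 = 0 ⇒ ω_n = 11.03, ζ = 0.2539.
Damped frequency ω_d = ω_n√(1−ζ²) = 10.67 rad/s, so peak time T_p = π/ω_d = 0.295 s.

T_p = 0.295 s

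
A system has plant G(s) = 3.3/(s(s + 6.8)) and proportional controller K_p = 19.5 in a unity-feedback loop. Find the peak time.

T_p = 0.432 s

Closed-loop characteristic equation: s² + 6.8s + 64.35 = 0, so ω_n = 8.022 rad/s and ζ = 6.8/(2·8.022) = 0.4238.
Damped frequency ω_d = ω_n√(1−ζ²) = 7.266 rad/s, so peak time T_p = π/ω_d = 0.432 s.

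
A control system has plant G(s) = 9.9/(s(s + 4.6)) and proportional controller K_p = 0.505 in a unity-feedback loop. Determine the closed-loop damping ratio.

With unity feedback the closed-loop characteristic equation is s² + 4.6s + 0.505·9.9 = s² + 4.6s + 5 = 0.
So ω_n² = 5 ⇒ ω_n = 2.236 rad/s, and ζ = 4.6/(2ω_n) = 1.03.

ζ = 1.03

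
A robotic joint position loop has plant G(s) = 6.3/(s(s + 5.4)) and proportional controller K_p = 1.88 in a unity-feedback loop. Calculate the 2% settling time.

T_s ≈ 1.48 s

From 1 + K_pG(s) = 0: s² + 5.4s + 11.84 = 0 ⇒ ω_n = 3.442, ζ = 0.7845.
2% settling time T_s ≈ 4/(ζω_n) = 4/2.7 = 1.48 s.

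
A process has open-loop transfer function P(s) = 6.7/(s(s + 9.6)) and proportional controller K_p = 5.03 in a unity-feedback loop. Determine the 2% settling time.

T_s ≈ 0.833 s

The closed-loop denominator s² + 9.6s + 33.7 gives ω_n = √33.7 = 5.805 and ζ = 9.6/(2ω_n) = 0.8268.
2% settling time T_s ≈ 4/(ζω_n) = 4/4.8 = 0.833 s.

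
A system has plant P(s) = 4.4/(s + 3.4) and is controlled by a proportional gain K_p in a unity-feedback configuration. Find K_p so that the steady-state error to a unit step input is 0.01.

For a type-0 loop with proportional control, e_ss = 1/(1 + K_p·P(0)).
P(0) = 1.294. Require 1/(1 + K_p·1.294) = 0.01, so 1 + 1.294·K_p = 100.
K_p = (100 − 1)/1.294 = 76.5.

K_p = 76.5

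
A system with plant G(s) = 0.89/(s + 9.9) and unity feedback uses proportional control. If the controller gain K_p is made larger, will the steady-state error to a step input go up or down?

The position error constant K_pos = K_p·G(0) grows with K_p, and e_ss = 1/(1+K_pos) falls.

decrease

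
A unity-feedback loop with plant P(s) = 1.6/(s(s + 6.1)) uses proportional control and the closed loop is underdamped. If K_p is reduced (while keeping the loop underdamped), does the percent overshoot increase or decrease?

ζ = 6.1/(2√(1.6K_p)) rises as K_p falls; higher damping means less overshoot.

decrease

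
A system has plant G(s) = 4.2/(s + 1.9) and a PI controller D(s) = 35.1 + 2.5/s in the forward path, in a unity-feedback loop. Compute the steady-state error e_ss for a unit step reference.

The open loop D(s)G(s) has a pole at the origin (type 1), so the static position error constant is infinite and e_ss = 1/(1+∞) = 0.

0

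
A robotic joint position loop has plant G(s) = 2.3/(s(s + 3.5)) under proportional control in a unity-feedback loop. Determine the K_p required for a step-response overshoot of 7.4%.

K_p = 3.27

From %OS = 100·exp(−πζ/√(1−ζ²)) = 7.4%, ζ = −ln(0.074)/√(π²+ln²(0.074)) = 0.6381.
Characteristic equation s² + 3.5s + 2.3K_p = 0 gives ζ = 3.5/(2√(2.3K_p)).
Setting ζ = 0.6381: √(2.3K_p) = 3.5/(2·0.6381) = 2.742, so K_p = 7.521/2.3 = 3.27.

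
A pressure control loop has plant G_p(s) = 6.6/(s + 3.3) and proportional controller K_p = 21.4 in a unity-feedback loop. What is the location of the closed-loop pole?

s = -144.5

Closed-loop transfer function: T(s) = K_p·G_p(s)/(1 + K_p·G_p(s)) = 141.2/(s + 3.3 + 141.2) = 141.2/(s + 144.5).
The closed-loop pole is at s = −144.5.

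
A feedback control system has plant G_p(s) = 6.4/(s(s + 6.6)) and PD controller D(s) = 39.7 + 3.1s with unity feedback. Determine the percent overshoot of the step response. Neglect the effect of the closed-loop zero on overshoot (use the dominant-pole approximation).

0.943%

Forward path: (39.7 + 3.1s)·6.4/(s(s+6.6)). The closed-loop characteristic equation is s² + (6.6 + 6.4·3.1)s + 6.4·39.7 = 0.
That is s² + 26.44s + 254.1 = 0, so ω_n = 15.94 rad/s and ζ = 26.44/(2·15.94) = 0.8294.
%OS = 100·exp(−πζ/√(1−ζ²)) = 0.943%.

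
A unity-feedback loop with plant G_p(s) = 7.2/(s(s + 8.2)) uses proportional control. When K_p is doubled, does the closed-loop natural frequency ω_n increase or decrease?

increase

ω_n = √(7.2·K_p), which grows with K_p.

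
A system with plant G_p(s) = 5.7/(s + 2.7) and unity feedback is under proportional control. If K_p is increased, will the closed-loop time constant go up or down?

decrease

The closed-loop bandwidth 2.7+K_p·5.7 grows with K_p, so τ shrinks.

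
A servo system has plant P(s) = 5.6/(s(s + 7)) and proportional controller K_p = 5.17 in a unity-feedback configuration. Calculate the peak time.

T_p = 0.769 s

From 1 + K_pP(s) = 0: s² + 7s + 28.95 = 0 ⇒ ω_n = 5.381, ζ = 0.6505.
Damped frequency ω_d = ω_n√(1−ζ²) = 4.087 rad/s, so peak time T_p = π/ω_d = 0.769 s.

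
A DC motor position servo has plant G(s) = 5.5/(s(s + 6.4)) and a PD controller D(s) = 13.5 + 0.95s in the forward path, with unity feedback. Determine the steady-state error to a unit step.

The open loop D(s)G(s) has a pole at the origin (type 1), so the static position error constant is infinite and e_ss = 1/(1+∞) = 0.

0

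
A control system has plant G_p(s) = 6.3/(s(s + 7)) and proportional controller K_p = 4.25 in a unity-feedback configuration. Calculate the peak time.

From 1 + K_pG_p(s) = 0: s² + 7s + 26.77 = 0 ⇒ ω_n = 5.174, ζ = 0.6764.
Damped frequency ω_d = ω_n√(1−ζ²) = 3.811 rad/s, so peak time T_p = π/ω_d = 0.824 s.

T_p = 0.824 s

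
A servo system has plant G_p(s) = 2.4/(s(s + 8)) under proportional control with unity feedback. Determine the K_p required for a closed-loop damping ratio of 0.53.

K_p = 23.7

Closed-loop characteristic equation: s² + 8s + K_p·2.4 = 0.
So ω_n = √(2.4K_p) and 2ζω_n = 8, giving ζ = 8/(2√(2.4K_p)).
Setting ζ = 0.53: √(2.4K_p) = 8/(2·0.53) = 7.547, so K_p = 56.96/2.4 = 23.7.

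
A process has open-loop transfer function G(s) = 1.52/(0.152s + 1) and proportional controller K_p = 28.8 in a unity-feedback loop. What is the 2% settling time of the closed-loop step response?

T_s ≈ 0.0136 s

Closed loop: T(s) = K_p·G/(1+K_p·G) = 43.78/(0.152s + 1 + 43.78), with pole at s = −(1 + 43.78)/0.152 = −294.6.
τ = 1/294.6 = 0.003395 s, so 2% settling time ≈ 4τ = 0.0136 s.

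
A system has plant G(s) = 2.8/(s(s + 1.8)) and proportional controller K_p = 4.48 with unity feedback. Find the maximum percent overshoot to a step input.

43.8%

Closed-loop characteristic equation: s² + 1.8s + 12.54 = 0, so ω_n = 3.542 rad/s and ζ = 1.8/(2·3.542) = 0.2541.
%OS = 100·exp(−πζ/√(1−ζ²)) = 100·exp(−π·0.2541/√0.9354) = 43.8%.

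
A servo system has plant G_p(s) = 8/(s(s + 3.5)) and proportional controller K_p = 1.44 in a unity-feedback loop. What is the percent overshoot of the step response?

15.1%

The closed-loop denominator s² + 3.5s + 11.52 gives ω_n = √11.52 = 3.394 and ζ = 3.5/(2ω_n) = 0.5156.
%OS = 100·exp(−πζ/√(1−ζ²)) = 100·exp(−π·0.5156/√0.7342) = 15.1%.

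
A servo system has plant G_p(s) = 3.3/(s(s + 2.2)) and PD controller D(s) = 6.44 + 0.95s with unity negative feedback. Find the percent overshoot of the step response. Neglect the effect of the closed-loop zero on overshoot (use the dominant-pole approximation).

10.8%

Forward path: (6.44 + 0.95s)·3.3/(s(s+2.2)). The closed-loop characteristic equation is s² + (2.2 + 3.3·0.95)s + 3.3·6.44 = 0.
That is s² + 5.335s + 21.25 = 0, so ω_n = 4.61 rad/s and ζ = 5.335/(2·4.61) = 0.5786.
%OS = 100·exp(−πζ/√(1−ζ²)) = 10.8%.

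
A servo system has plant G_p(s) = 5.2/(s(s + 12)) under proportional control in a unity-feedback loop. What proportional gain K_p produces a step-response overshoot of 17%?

K_p = 28.7

From %OS = 100·exp(−πζ/√(1−ζ²)) = 17%, ζ = −ln(0.17)/√(π²+ln²(0.17)) = 0.4913.
Characteristic equation s² + 12s + 5.2K_p = 0 gives ζ = 12/(2√(5.2K_p)).
Setting ζ = 0.4913: √(5.2K_p) = 12/(2·0.4913) = 12.21, so K_p = 149.2/5.2 = 28.7.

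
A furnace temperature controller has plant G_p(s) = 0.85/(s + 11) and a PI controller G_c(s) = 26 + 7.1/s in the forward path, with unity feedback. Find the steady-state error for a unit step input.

The open loop G_c(s)G_p(s) has a pole at the origin (type 1), so the static position error constant is infinite and e_ss = 1/(1+∞) = 0.

0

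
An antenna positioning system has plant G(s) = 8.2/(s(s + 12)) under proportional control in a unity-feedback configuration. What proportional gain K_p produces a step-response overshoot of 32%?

K_p = 37.8

From %OS = 100·exp(−πζ/√(1−ζ²)) = 32%, ζ = −ln(0.32)/√(π²+ln²(0.32)) = 0.341.
Characteristic equation s² + 12s + 8.2K_p = 0 gives ζ = 12/(2√(8.2K_p)).
Setting ζ = 0.341: √(8.2K_p) = 12/(2·0.341) = 17.6, so K_p = 309.7/8.2 = 37.8.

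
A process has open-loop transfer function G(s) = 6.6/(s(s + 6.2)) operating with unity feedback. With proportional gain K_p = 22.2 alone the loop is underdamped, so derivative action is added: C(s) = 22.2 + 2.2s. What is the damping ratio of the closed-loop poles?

Forward path: (22.2 + 2.2s)·6.6/(s(s+6.2)). The closed-loop characteristic equation is s² + (6.2 + 6.6·2.2)s + 6.6·22.2 = 0.
That is s² + 20.72s + 146.5 = 0, so ω_n = 12.1 rad/s and ζ = 20.72/(2·12.1) = 0.8559.

ζ = 0.856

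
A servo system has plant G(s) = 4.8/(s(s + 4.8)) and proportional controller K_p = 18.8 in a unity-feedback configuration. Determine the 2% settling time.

The closed-loop denominator s² + 4.8s + 90.24 gives ω_n = √90.24 = 9.499 and ζ = 4.8/(2ω_n) = 0.2526.
2% settling time T_s ≈ 4/(ζω_n) = 4/2.4 = 1.67 s.

T_s ≈ 1.67 s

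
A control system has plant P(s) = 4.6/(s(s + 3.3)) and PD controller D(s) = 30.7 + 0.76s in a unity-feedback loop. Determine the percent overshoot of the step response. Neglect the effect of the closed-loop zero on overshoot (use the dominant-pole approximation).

39.2%

Forward path: (30.7 + 0.76s)·4.6/(s(s+3.3)). The closed-loop characteristic equation is s² + (3.3 + 4.6·0.76)s + 4.6·30.7 = 0.
That is s² + 6.796s + 141.2 = 0, so ω_n = 11.88 rad/s and ζ = 6.796/(2·11.88) = 0.2859.
%OS = 100·exp(−πζ/√(1−ζ²)) = 39.2%.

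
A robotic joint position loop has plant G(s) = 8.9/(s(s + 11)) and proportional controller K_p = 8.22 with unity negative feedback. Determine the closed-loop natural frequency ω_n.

ω_n = 8.55 rad/s

The closed-loop denominator is s(s+11) + 8.22·8.9 = s² + 11s + 73.16.
So ω_n² = 73.16 ⇒ ω_n = 8.553 rad/s, and ζ = 11/(2ω_n) = 0.643.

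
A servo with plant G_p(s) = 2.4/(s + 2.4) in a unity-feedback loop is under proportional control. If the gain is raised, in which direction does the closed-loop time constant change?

The closed-loop bandwidth 2.4+K_p·2.4 grows with K_p, so τ shrinks.

decrease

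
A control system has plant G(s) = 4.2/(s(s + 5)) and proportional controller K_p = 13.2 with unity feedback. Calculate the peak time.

T_p = 0.448 s

Closed-loop characteristic equation: s² + 5s + 55.44 = 0, so ω_n = 7.446 rad/s and ζ = 5/(2·7.446) = 0.3358.
Damped frequency ω_d = ω_n√(1−ζ²) = 7.014 rad/s, so peak time T_p = π/ω_d = 0.448 s.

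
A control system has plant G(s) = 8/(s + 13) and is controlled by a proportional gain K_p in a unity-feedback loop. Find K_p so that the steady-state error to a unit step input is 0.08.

K_p = 18.7

Steady-state error for a unit step on this type-0 loop is 1/(1 + K_p·G(0)).
G(0) = 0.6154. Require 1/(1 + K_p·0.6154) = 0.08, so 1 + 0.6154·K_p = 12.5.
K_p = (12.5 − 1)/0.6154 = 18.7.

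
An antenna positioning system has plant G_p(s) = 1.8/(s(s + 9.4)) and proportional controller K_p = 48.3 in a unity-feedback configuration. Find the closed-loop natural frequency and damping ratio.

ω_n = 9.32 rad/s, ζ = 0.504

The closed-loop denominator is s(s+9.4) + 48.3·1.8 = s² + 9.4s + 86.94.
Matching s² + 2ζω_n s + ω_n²: ω_n = √86.94 = 9.324 rad/s and 2ζω_n = 9.4, so ζ = 9.4/(2·9.324) = 0.504.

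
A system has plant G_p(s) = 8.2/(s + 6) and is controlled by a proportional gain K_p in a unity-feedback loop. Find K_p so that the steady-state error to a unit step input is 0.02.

For a type-0 loop with proportional control, e_ss = 1/(1 + K_p·G_p(0)).
G_p(0) = 1.367. Require 1/(1 + K_p·1.367) = 0.02, so 1 + 1.367·K_p = 50.
K_p = (50 − 1)/1.367 = 35.9.

K_p = 35.9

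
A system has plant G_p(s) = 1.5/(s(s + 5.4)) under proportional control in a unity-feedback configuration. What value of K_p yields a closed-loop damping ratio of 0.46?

K_p = 23

Closed-loop characteristic equation: s² + 5.4s + K_p·1.5 = 0.
So ω_n = √(1.5K_p) and 2ζω_n = 5.4, giving ζ = 5.4/(2√(1.5K_p)).
Setting ζ = 0.46: √(1.5K_p) = 5.4/(2·0.46) = 5.87, so K_p = 34.45/1.5 = 23.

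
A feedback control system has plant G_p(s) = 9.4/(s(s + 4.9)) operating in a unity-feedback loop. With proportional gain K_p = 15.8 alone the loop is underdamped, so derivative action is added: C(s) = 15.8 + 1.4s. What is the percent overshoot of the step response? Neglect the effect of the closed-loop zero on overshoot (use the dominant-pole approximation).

Forward path: (15.8 + 1.4s)·9.4/(s(s+4.9)). The closed-loop characteristic equation is s² + (4.9 + 9.4·1.4)s + 9.4·15.8 = 0.
That is s² + 18.06s + 148.5 = 0, so ω_n = 12.19 rad/s and ζ = 18.06/(2·12.19) = 0.741.
%OS = 100·exp(−πζ/√(1−ζ²)) = 3.12%.

3.12%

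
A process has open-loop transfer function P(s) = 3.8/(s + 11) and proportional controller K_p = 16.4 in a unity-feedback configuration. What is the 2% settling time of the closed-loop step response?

T_s ≈ 0.0546 s

Closed-loop transfer function: T(s) = K_p·P(s)/(1 + K_p·P(s)) = 62.32/(s + 11 + 62.32) = 62.32/(s + 73.32).
Time constant τ = 1/73.32 = 0.01364 s, so the 2% settling time is about 4τ = 0.0546 s.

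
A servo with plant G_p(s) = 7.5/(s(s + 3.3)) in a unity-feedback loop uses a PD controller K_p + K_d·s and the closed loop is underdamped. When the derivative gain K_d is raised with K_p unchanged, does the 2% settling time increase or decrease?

decrease

Characteristic equation s² + (3.3 + 7.5K_d)s + 7.5K_p = 0: raising K_d increases ζω_n = (3.3+7.5K_d)/2 while the loop stays underdamped, so T_s ≈ 4/(ζω_n) decreases.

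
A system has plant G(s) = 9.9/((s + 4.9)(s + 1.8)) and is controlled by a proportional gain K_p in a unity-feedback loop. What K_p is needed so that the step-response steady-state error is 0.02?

For a type-0 loop with proportional control, e_ss = 1/(1 + K_p·G(0)).
G(0) = 1.122. Require 1/(1 + K_p·1.122) = 0.02, so 1 + 1.122·K_p = 50.
K_p = (50 − 1)/1.122 = 43.7.

K_p = 43.7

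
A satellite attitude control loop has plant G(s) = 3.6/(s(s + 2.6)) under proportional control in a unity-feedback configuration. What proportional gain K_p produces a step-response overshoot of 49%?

From %OS = 100·exp(−πζ/√(1−ζ²)) = 49%, ζ = −ln(0.49)/√(π²+ln²(0.49)) = 0.2214.
Characteristic equation s² + 2.6s + 3.6K_p = 0 gives ζ = 2.6/(2√(3.6K_p)).
Setting ζ = 0.2214: √(3.6K_p) = 2.6/(2·0.2214) = 5.871, so K_p = 34.47/3.6 = 9.57.

K_p = 9.57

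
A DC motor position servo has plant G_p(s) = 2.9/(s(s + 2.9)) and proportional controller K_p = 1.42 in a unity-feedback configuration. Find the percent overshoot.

The closed-loop denominator s² + 2.9s + 4.118 gives ω_n = √4.118 = 2.029 and ζ = 2.9/(2ω_n) = 0.7145.
%OS = 100·exp(−πζ/√(1−ζ²)) = 100·exp(−π·0.7145/√0.4894) = 4.04%.

4.04%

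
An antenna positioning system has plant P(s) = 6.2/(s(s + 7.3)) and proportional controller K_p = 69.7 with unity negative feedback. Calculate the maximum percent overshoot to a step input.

57.1%

Closed-loop characteristic equation: s² + 7.3s + 432.1 = 0, so ω_n = 20.79 rad/s and ζ = 7.3/(2·20.79) = 0.1756.
%OS = 100·exp(−πζ/√(1−ζ²)) = 100·exp(−π·0.1756/√0.9692) = 57.1%.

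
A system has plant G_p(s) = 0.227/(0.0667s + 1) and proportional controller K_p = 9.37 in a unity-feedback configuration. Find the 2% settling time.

T_s ≈ 0.0853 s

Closed loop: T(s) = K_p·G_p/(1+K_p·G_p) = 2.127/(0.0667s + 1 + 2.127), with pole at s = −(1 + 2.127)/0.0667 = −46.88.
τ = 1/46.88 = 0.02133 s, so 2% settling time ≈ 4τ = 0.0853 s.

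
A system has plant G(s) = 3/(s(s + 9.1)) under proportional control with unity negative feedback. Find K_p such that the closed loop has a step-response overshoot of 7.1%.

K_p = 16.6

From %OS = 100·exp(−πζ/√(1−ζ²)) = 7.1%, ζ = −ln(0.071)/√(π²+ln²(0.071)) = 0.6441.
Characteristic equation s² + 9.1s + 3K_p = 0 gives ζ = 9.1/(2√(3K_p)).
Setting ζ = 0.6441: √(3K_p) = 9.1/(2·0.6441) = 7.064, so K_p = 49.91/3 = 16.6.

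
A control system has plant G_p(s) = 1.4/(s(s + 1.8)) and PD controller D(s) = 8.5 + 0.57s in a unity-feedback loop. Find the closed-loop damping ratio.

ζ = 0.377

Forward path: (8.5 + 0.57s)·1.4/(s(s+1.8)). The closed-loop characteristic equation is s² + (1.8 + 1.4·0.57)s + 1.4·8.5 = 0.
That is s² + 2.598s + 11.9 = 0, so ω_n = 3.45 rad/s and ζ = 2.598/(2·3.45) = 0.3766.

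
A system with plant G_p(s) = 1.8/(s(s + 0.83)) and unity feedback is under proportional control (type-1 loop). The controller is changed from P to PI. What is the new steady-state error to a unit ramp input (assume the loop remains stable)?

0

The integrator raises the loop to type 2, so K_v → ∞ and e_ss to a ramp is zero.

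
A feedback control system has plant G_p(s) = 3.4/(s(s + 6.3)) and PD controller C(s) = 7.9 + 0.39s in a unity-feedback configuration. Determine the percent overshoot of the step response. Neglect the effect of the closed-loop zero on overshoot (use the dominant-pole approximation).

3.3%

Forward path: (7.9 + 0.39s)·3.4/(s(s+6.3)). The closed-loop characteristic equation is s² + (6.3 + 3.4·0.39)s + 3.4·7.9 = 0.
That is s² + 7.626s + 26.86 = 0, so ω_n = 5.183 rad/s and ζ = 7.626/(2·5.183) = 0.7357.
%OS = 100·exp(−πζ/√(1−ζ²)) = 3.3%.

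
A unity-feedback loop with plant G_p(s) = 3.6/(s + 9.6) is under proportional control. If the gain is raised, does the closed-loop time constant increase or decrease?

Closed-loop pole is at s = −(9.6+K_p·3.6); larger K_p moves it further left, so τ = 1/(9.6+K_p·3.6) decreases.

decrease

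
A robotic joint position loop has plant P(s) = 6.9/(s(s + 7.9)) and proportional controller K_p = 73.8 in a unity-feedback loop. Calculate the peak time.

T_p = 0.141 s

From 1 + K_pP(s) = 0: s² + 7.9s + 509.2 = 0 ⇒ ω_n = 22.57, ζ = 0.175.
Damped frequency ω_d = ω_n√(1−ζ²) = 22.22 rad/s, so peak time T_p = π/ω_d = 0.141 s.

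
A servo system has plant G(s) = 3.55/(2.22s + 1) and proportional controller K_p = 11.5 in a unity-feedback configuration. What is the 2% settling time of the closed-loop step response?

Closed loop: T(s) = K_p·G/(1+K_p·G) = 40.82/(2.22s + 1 + 40.82), with pole at s = −(1 + 40.82)/2.22 = −18.84.
τ = 1/18.84 = 0.05308 s, so 2% settling time ≈ 4τ = 0.212 s.

T_s ≈ 0.212 s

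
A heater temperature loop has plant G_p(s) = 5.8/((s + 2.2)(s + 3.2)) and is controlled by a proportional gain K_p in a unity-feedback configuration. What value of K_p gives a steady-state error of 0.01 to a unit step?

K_p = 120

Steady-state error for a unit step on this type-0 loop is 1/(1 + K_p·G_p(0)).
G_p(0) = 0.8239. Require 1/(1 + K_p·0.8239) = 0.01, so 1 + 0.8239·K_p = 100.
K_p = (100 − 1)/0.8239 = 120.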